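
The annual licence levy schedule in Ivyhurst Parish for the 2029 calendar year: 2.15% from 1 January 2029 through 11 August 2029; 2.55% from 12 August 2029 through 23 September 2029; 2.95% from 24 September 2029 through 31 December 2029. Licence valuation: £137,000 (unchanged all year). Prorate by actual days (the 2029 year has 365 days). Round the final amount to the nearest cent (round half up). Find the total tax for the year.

£3,307.33

1 January – 11 August 2029: 223 days at 2.15% → £137,000 × 2.15% × 223/365 = £1,799.5795
12 August – 23 September 2029: 43 days at 2.55% → £137,000 × 2.55% × 43/365 = £411.5630
24 September – 31 December 2029: 99 days at 2.95% → £137,000 × 2.95% × 99/365 = £1,096.1877
Total = £3,307.3301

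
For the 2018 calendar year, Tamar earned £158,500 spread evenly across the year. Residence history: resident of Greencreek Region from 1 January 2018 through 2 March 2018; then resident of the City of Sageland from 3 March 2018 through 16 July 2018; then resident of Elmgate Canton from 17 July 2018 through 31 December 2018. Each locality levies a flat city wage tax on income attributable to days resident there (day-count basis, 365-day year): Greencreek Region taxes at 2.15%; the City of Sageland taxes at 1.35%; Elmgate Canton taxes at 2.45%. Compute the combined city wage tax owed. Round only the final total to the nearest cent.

Greencreek Region, 1 January – 2 March 2018: 61 days → £158,500 × 2.15% × 61/365 = £569.5144
The City of Sageland, 3 March – 16 July 2018: 136 days → £158,500 × 1.35% × 136/365 = £797.2767
Elmgate Canton, 17 July – 31 December 2018: 168 days → £158,500 × 2.45% × 168/365 = £1,787.3589
Total = £3,154.1500

£3,154.15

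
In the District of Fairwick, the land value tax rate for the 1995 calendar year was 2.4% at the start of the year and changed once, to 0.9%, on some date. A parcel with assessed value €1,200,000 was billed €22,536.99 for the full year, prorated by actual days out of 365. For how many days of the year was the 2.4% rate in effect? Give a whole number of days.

238 days

Let d = days at the first rate; then 365 − d days at the second rate.
€1,200,000 × [2.4%·d + 0.9%·(365−d)] / 365 = €22,536.99
Solving gives d = 238, so the new rate took effect on 27 Aug 1995.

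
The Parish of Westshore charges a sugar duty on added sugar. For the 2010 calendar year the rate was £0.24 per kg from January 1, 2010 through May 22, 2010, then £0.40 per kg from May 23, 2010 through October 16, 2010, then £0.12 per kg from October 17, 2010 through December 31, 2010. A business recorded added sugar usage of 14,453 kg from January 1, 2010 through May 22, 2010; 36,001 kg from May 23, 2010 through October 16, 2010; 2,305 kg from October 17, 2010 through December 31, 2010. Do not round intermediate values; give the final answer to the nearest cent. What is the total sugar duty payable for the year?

January 1 – May 22, 2010: 14,453 kg at £0.24/kg → £3,468.72
May 23 – October 16, 2010: 36,001 kg at £0.40/kg → £14,400.40
October 17 – December 31, 2010: 2,305 kg at £0.12/kg → £276.60

£18,145.72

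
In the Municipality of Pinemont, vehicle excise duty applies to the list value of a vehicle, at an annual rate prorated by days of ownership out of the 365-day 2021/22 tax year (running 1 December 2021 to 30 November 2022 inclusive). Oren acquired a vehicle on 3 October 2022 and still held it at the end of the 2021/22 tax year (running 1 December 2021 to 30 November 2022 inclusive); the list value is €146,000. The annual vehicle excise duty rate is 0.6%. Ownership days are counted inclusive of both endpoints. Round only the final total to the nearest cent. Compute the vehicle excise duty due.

Days held (3 October – 30 November 2022): 59 out of 365
Tax = €146,000 × 0.6% × 59/365 = €141.6000

€141.60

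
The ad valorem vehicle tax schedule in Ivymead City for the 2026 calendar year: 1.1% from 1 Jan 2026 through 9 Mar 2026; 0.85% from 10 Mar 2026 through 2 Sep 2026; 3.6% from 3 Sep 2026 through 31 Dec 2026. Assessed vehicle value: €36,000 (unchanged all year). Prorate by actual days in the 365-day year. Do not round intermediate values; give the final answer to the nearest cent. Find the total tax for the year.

€648.25

1 Jan – 9 Mar 2026: 68 days at 1.1% → €36,000 × 1.1% × 68/365 = €73.7753
10 Mar – 2 Sep 2026: 177 days at 0.85% → €36,000 × 0.85% × 177/365 = €148.3890
3 Sep – 31 Dec 2026: 120 days at 3.6% → €36,000 × 3.6% × 120/365 = €426.0822
Total = €648.2466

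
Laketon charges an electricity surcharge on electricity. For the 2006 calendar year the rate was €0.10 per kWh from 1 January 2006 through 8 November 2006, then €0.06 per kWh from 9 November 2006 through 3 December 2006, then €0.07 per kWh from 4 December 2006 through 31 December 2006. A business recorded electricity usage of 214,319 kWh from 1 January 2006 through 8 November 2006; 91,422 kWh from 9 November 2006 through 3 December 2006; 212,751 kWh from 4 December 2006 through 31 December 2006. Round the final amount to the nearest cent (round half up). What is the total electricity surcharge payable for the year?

€41,809.79

1 January – 8 November 2006: 214,319 kWh at €0.10/kWh → €21,431.90
9 November – 3 December 2006: 91,422 kWh at €0.06/kWh → €5,485.32
4 December – 31 December 2006: 212,751 kWh at €0.07/kWh → €14,892.57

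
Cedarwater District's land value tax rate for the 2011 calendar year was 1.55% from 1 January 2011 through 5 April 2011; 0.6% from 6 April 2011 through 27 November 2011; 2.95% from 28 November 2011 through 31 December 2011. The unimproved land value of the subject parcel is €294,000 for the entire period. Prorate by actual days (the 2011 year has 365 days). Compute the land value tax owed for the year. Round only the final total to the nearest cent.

€3,134.52

1 January – 5 April 2011: 95 days at 1.55% → €294,000 × 1.55% × 95/365 = €1,186.0685
6 April – 27 November 2011: 236 days at 0.6% → €294,000 × 0.6% × 236/365 = €1,140.5589
28 November – 31 December 2011: 34 days at 2.95% → €294,000 × 2.95% × 34/365 = €807.8959
Total = €3,134.5233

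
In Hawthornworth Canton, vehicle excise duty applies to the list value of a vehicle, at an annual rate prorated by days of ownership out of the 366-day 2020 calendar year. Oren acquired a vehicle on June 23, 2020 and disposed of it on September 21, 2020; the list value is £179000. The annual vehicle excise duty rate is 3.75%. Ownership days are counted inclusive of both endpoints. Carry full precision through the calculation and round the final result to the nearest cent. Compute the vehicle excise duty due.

£1668.95

Days held (June 23 – September 21, 2020): 91 out of 366
Tax = £179000 × 3.75% × 91/366 = £1668.9549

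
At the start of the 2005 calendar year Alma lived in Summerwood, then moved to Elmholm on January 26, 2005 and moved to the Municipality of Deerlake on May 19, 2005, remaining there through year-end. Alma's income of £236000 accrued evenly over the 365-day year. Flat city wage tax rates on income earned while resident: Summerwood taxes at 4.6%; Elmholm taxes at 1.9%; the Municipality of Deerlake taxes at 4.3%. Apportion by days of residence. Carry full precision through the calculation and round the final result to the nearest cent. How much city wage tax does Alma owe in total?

£8442.98

Summerwood, January 1 – January 25, 2005: 25 days → £236000 × 4.6% × 25/365 = £743.5616
Elmholm, January 26 – May 18, 2005: 113 days → £236000 × 1.9% × 113/365 = £1388.1973
The Municipality of Deerlake, May 19 – December 31, 2005: 227 days → £236000 × 4.3% × 227/365 = £6311.2219
Total = £8442.9808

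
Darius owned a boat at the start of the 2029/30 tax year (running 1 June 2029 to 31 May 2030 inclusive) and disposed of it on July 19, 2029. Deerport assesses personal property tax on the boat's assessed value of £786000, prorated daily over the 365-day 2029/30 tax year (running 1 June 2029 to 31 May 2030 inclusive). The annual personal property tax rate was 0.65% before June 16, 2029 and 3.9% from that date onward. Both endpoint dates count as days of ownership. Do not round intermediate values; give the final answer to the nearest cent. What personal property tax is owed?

June 1 – June 15, 2029: 15 days at 0.65% → £786000 × 0.65% × 15/365 = £209.9589
June 16 – July 19, 2029: 34 days at 3.9% → £786000 × 3.9% × 34/365 = £2855.4411
Total = £3065.4000

£3065.40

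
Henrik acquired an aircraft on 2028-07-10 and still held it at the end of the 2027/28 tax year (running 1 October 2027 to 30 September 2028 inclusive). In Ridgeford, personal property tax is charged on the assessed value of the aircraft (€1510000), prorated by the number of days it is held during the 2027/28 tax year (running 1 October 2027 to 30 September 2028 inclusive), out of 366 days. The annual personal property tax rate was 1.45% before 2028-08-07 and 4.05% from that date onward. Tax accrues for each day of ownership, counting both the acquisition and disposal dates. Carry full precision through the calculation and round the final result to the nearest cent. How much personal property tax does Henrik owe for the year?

€10864.99

2028-07-10 to 2028-08-06: 28 days at 1.45% → €1510000 × 1.45% × 28/366 = €1675.0273
2028-08-07 to 2028-09-30: 55 days at 4.05% → €1510000 × 4.05% × 55/366 = €9189.9590
Total = €10864.9863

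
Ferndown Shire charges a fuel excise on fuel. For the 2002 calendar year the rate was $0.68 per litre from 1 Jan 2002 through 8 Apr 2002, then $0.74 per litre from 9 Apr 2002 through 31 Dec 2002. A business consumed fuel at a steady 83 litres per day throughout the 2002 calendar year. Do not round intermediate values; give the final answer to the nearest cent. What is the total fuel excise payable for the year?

1 Jan – 8 Apr 2002: 98 days × 83 litres/day = 8,134 litres at $0.68/litre → $5,531.12
9 Apr – 31 Dec 2002: 267 days × 83 litres/day = 22,161 litres at $0.74/litre → $16,399.14

$21,930.26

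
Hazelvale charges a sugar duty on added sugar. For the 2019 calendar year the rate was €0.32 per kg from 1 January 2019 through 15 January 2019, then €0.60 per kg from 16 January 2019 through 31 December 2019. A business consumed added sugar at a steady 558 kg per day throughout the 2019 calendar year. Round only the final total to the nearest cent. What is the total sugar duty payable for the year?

€119858.40

1 January – 15 January 2019: 15 days × 558 kg/day = 8,370 kg at €0.32/kg → €2678.40
16 January – 31 December 2019: 350 days × 558 kg/day = 195,300 kg at €0.60/kg → €117180.00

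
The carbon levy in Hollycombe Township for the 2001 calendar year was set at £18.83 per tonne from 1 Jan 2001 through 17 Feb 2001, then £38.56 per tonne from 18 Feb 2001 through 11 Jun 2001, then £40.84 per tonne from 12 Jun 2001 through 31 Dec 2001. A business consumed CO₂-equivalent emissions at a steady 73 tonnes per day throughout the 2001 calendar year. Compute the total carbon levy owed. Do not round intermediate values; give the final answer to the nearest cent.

1 Jan – 17 Feb 2001: 48 days × 73 tonnes/day = 3,504 tonnes at £18.83/tonne → £65,980.32
18 Feb – 11 Jun 2001: 114 days × 73 tonnes/day = 8,322 tonnes at £38.56/tonne → £320,896.32
12 Jun – 31 Dec 2001: 203 days × 73 tonnes/day = 14,819 tonnes at £40.84/tonne → £605,207.96

£992,084.60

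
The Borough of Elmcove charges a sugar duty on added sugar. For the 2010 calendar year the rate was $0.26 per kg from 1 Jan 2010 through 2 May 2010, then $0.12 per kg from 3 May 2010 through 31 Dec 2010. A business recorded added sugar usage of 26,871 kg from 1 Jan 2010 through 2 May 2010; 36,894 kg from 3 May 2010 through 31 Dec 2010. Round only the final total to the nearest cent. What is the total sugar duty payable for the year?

$11413.74

1 Jan – 2 May 2010: 26,871 kg at $0.26/kg → $6986.46
3 May – 31 Dec 2010: 36,894 kg at $0.12/kg → $4427.28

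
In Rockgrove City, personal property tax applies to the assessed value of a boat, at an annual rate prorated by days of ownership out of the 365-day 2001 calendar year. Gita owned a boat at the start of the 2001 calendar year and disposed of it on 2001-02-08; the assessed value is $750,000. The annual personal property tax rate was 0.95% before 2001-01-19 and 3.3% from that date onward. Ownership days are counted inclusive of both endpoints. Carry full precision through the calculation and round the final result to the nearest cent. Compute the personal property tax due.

2001-01-01 to 2001-01-18: 18 days at 0.95% → $750,000 × 0.95% × 18/365 = $351.3699
2001-01-19 to 2001-02-08: 21 days at 3.3% → $750,000 × 3.3% × 21/365 = $1,423.9726
Total = $1,775.3425

$1,775.34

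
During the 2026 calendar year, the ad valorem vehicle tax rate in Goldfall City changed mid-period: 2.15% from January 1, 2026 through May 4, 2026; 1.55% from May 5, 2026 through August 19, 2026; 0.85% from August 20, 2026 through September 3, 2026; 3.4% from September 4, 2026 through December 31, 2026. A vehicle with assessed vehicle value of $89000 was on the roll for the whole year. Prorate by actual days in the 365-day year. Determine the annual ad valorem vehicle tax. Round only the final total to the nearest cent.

January 1 – May 4, 2026: 124 days at 2.15% → $89000 × 2.15% × 124/365 = $650.0658
May 5 – August 19, 2026: 107 days at 1.55% → $89000 × 1.55% × 107/365 = $404.4014
August 20 – September 3, 2026: 15 days at 0.85% → $89000 × 0.85% × 15/365 = $31.0890
September 4 – December 31, 2026: 119 days at 3.4% → $89000 × 3.4% × 119/365 = $986.5589
Total = $2072.1151

$2072.12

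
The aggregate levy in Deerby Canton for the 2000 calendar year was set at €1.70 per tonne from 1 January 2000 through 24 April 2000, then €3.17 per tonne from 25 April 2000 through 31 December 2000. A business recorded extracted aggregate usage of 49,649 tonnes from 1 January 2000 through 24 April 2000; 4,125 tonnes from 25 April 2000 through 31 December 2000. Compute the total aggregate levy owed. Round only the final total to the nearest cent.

1 January – 24 April 2000: 49,649 tonnes at €1.70/tonne → €84,403.30
25 April – 31 December 2000: 4,125 tonnes at €3.17/tonne → €13,076.25

€97,479.55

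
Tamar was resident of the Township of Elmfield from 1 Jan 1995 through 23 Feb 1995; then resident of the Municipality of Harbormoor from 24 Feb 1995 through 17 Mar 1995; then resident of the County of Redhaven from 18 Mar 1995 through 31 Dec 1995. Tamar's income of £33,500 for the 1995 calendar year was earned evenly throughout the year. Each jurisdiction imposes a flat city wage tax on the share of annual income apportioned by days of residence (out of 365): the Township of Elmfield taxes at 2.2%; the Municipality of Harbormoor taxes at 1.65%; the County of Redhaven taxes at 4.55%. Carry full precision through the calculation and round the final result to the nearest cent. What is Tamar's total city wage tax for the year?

£1,349.22

The Township of Elmfield, 1 Jan – 23 Feb 1995: 54 days → £33,500 × 2.2% × 54/365 = £109.0356
The Municipality of Harbormoor, 24 Feb – 17 Mar 1995: 22 days → £33,500 × 1.65% × 22/365 = £33.3164
The County of Redhaven, 18 Mar – 31 Dec 1995: 289 days → £33,500 × 4.55% × 289/365 = £1,206.8719
Total = £1,349.2240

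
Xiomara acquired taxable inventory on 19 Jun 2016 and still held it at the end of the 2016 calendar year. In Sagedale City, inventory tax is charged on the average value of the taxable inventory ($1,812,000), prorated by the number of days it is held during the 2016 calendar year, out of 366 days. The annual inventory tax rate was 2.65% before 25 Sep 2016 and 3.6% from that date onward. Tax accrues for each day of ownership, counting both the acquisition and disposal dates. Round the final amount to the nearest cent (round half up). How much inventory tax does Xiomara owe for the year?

$30,323.77

19 Jun – 24 Sep 2016: 98 days at 2.65% → $1,812,000 × 2.65% × 98/366 = $12,857.2787
25 Sep – 31 Dec 2016: 98 days at 3.6% → $1,812,000 × 3.6% × 98/366 = $17,466.4918
Total = $30,323.7705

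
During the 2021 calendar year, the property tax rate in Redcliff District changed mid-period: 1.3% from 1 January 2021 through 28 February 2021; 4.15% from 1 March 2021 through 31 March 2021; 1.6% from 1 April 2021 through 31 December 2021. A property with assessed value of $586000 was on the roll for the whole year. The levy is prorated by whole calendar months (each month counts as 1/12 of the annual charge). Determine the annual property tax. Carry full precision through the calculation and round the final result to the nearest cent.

$10328.25

1 January – 28 February 2021: 2 months at 1.3% → $586000 × 1.3% × 2/12 = $1269.6667
1 March – 31 March 2021: 1 month at 4.15% → $586000 × 4.15% × 1/12 = $2026.5833
1 April – 31 December 2021: 9 months at 1.6% → $586000 × 1.6% × 9/12 = $7032.0000
Total = $10328.2500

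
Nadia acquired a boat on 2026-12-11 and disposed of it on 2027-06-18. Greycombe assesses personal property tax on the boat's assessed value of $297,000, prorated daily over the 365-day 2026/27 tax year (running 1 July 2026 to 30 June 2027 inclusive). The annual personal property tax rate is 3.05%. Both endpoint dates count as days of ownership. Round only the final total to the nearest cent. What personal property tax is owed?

$4,715.38

Days held (2026-12-11 to 2027-06-18): 190 out of 365
Tax = $297,000 × 3.05% × 190/365 = $4,715.3836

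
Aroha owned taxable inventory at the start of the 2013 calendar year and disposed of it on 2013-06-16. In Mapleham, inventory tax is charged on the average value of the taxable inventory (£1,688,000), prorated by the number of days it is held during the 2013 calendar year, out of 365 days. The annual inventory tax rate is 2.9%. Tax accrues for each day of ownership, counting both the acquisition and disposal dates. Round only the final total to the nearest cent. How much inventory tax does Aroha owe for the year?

Days held (2013-01-01 to 2013-06-16): 167 out of 365
Tax = £1,688,000 × 2.9% × 167/365 = £22,397.2164

£22,397.22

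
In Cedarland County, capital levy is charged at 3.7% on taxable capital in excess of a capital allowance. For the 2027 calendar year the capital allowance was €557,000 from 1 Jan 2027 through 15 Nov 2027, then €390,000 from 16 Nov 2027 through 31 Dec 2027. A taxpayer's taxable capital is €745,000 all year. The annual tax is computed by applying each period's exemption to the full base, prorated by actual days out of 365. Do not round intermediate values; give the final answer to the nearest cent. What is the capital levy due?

1 Jan – 15 Nov 2027: 319 days, exemption €557,000 → (€745,000 − €557,000) × 3.7% × 319/365 = €6,079.3534
16 Nov – 31 Dec 2027: 46 days, exemption €390,000 → (€745,000 − €390,000) × 3.7% × 46/365 = €1,655.3699
Total = €7,734.7233

€7,734.72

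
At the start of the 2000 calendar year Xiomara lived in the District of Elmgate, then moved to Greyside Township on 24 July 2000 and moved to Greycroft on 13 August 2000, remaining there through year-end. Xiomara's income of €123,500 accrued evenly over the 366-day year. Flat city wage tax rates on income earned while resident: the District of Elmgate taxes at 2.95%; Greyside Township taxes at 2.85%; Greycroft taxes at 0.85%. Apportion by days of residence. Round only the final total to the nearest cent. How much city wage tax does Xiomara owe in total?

The District of Elmgate, 1 January – 23 July 2000: 205 days → €123,500 × 2.95% × 205/366 = €2,040.6182
Greyside Township, 24 July – 12 August 2000: 20 days → €123,500 × 2.85% × 20/366 = €192.3361
Greycroft, 13 August – 31 December 2000: 141 days → €123,500 × 0.85% × 141/366 = €404.4119
Total = €2,637.3661

€2,637.37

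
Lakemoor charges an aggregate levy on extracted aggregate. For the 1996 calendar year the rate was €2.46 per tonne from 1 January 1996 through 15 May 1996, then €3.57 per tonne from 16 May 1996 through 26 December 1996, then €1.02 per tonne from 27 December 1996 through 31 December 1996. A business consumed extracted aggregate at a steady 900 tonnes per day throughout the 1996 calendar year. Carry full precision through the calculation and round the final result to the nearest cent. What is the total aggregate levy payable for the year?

1 January – 15 May 1996: 136 days × 900 tonnes/day = 122,400 tonnes at €2.46/tonne → €301,104.00
16 May – 26 December 1996: 225 days × 900 tonnes/day = 202,500 tonnes at €3.57/tonne → €722,925.00
27 December – 31 December 1996: 5 days × 900 tonnes/day = 4,500 tonnes at €1.02/tonne → €4,590.00

€1,028,619.00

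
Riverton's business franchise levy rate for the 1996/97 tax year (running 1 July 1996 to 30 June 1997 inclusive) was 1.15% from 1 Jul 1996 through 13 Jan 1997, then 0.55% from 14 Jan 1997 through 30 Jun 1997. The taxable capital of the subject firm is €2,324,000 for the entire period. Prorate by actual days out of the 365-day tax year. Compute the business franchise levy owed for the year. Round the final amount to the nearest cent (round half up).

€20,307.94

1 Jul 1996 – 13 Jan 1997: 197 days at 1.15% → €2,324,000 × 1.15% × 197/365 = €14,424.7178
14 Jan – 30 Jun 1997: 168 days at 0.55% → €2,324,000 × 0.55% × 168/365 = €5,883.2219
Total = €20,307.9397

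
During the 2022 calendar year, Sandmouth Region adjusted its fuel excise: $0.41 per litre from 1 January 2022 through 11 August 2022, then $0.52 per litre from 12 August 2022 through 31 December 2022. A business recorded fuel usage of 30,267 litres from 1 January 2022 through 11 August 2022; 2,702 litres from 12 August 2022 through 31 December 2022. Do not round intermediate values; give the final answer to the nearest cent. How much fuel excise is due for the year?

1 January – 11 August 2022: 30,267 litres at $0.41/litre → $12409.47
12 August – 31 December 2022: 2,702 litres at $0.52/litre → $1405.04

$13814.51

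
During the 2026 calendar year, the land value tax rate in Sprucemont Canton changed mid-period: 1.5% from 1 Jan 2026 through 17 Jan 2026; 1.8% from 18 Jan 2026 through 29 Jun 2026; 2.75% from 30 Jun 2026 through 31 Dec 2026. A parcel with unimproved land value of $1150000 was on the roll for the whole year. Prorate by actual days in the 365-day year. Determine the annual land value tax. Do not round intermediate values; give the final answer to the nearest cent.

$26076.64

1 Jan – 17 Jan 2026: 17 days at 1.5% → $1150000 × 1.5% × 17/365 = $803.4247
18 Jan – 29 Jun 2026: 163 days at 1.8% → $1150000 × 1.8% × 163/365 = $9244.1096
30 Jun – 31 Dec 2026: 185 days at 2.75% → $1150000 × 2.75% × 185/365 = $16029.1096
Total = $26076.6438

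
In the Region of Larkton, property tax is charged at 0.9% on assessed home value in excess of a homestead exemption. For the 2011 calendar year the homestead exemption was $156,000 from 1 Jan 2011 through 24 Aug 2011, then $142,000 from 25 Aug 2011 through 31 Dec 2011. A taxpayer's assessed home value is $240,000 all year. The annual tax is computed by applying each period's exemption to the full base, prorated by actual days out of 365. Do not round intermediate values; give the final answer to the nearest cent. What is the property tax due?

$800.53

1 Jan – 24 Aug 2011: 236 days, exemption $156,000 → ($240,000 − $156,000) × 0.9% × 236/365 = $488.8110
25 Aug – 31 Dec 2011: 129 days, exemption $142,000 → ($240,000 − $142,000) × 0.9% × 129/365 = $311.7205
Total = $800.5315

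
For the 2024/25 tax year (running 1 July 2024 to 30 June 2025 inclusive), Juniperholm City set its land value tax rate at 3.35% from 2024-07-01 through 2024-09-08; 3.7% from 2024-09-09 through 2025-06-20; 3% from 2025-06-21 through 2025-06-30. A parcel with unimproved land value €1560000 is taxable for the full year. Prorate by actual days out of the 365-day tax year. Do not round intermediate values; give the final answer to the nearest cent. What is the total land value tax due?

€56373.70

2024-07-01 to 2024-09-08: 70 days at 3.35% → €1560000 × 3.35% × 70/365 = €10022.4658
2024-09-09 to 2025-06-20: 285 days at 3.7% → €1560000 × 3.7% × 285/365 = €45069.0411
2025-06-21 to 2025-06-30: 10 days at 3% → €1560000 × 3% × 10/365 = €1282.1918
Total = €56373.6986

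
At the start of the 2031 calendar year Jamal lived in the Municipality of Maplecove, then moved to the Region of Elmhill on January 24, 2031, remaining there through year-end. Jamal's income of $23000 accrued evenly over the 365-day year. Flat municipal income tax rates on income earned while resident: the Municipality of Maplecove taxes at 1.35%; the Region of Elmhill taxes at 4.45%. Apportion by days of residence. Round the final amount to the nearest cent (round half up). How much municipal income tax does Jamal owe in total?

The Municipality of Maplecove, January 1 – January 23, 2031: 23 days → $23000 × 1.35% × 23/365 = $19.5658
The Region of Elmhill, January 24 – December 31, 2031: 342 days → $23000 × 4.45% × 342/365 = $959.0055
Total = $978.5712

$978.57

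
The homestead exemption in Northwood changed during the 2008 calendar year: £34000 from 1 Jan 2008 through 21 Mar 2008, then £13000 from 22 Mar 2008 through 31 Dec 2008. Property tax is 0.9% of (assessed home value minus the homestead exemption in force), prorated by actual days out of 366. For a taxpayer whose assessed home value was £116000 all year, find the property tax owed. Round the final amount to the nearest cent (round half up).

1 Jan – 21 Mar 2008: 81 days, exemption £34000 → (£116000 − £34000) × 0.9% × 81/366 = £163.3279
22 Mar – 31 Dec 2008: 285 days, exemption £13000 → (£116000 − £13000) × 0.9% × 285/366 = £721.8443
Total = £885.1721

£885.17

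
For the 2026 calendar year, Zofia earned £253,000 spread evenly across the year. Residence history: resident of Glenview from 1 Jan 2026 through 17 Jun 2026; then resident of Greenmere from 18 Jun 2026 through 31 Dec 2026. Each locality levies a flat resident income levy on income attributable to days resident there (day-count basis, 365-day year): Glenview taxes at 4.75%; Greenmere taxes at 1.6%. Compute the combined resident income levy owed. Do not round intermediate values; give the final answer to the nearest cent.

Glenview, 1 Jan – 17 Jun 2026: 168 days → £253,000 × 4.75% × 168/365 = £5,531.3425
Greenmere, 18 Jun – 31 Dec 2026: 197 days → £253,000 × 1.6% × 197/365 = £2,184.8110
Total = £7,716.1534

£7,716.15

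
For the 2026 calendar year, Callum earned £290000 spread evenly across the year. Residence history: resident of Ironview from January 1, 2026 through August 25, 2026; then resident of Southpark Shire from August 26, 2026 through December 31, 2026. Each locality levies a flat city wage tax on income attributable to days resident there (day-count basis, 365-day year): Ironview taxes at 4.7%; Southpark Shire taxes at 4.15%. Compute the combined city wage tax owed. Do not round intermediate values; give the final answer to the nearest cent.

£13070.66

Ironview, January 1 – August 25, 2026: 237 days → £290000 × 4.7% × 237/365 = £8850.1644
Southpark Shire, August 26 – December 31, 2026: 128 days → £290000 × 4.15% × 128/365 = £4220.4932
Total = £13070.6575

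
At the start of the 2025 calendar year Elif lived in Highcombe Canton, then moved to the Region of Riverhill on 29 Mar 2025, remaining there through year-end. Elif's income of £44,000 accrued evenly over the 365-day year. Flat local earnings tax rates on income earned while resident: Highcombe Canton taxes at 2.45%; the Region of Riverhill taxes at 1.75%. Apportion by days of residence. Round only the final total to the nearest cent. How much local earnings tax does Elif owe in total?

£843.41

Highcombe Canton, 1 Jan – 28 Mar 2025: 87 days → £44,000 × 2.45% × 87/365 = £256.9479
The Region of Riverhill, 29 Mar – 31 Dec 2025: 278 days → £44,000 × 1.75% × 278/365 = £586.4658
Total = £843.4137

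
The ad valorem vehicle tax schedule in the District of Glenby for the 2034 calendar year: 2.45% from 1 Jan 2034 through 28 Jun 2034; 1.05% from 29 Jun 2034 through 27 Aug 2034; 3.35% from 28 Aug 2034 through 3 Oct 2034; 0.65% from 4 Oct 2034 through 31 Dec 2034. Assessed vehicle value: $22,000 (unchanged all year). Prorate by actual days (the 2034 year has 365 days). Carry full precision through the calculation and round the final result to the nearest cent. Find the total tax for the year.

$411.88

1 Jan – 28 Jun 2034: 179 days at 2.45% → $22,000 × 2.45% × 179/365 = $264.3315
29 Jun – 27 Aug 2034: 60 days at 1.05% → $22,000 × 1.05% × 60/365 = $37.9726
28 Aug – 3 Oct 2034: 37 days at 3.35% → $22,000 × 3.35% × 37/365 = $74.7096
4 Oct – 31 Dec 2034: 89 days at 0.65% → $22,000 × 0.65% × 89/365 = $34.8685
Total = $411.8822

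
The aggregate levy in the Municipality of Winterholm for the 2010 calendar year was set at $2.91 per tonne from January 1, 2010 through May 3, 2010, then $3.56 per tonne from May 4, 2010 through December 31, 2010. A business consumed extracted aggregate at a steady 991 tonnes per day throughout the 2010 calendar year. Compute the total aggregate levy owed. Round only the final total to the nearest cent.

January 1 – May 3, 2010: 123 days × 991 tonnes/day = 121,893 tonnes at $2.91/tonne → $354,708.63
May 4 – December 31, 2010: 242 days × 991 tonnes/day = 239,822 tonnes at $3.56/tonne → $853,766.32

$1,208,474.95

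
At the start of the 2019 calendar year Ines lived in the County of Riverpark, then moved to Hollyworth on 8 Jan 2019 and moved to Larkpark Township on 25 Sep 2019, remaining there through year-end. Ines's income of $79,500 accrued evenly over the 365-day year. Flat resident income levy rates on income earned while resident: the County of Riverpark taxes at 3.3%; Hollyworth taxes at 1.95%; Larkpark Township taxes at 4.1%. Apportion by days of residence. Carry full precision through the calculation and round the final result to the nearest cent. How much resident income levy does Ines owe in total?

The County of Riverpark, 1 Jan – 7 Jan 2019: 7 days → $79,500 × 3.3% × 7/365 = $50.3137
Hollyworth, 8 Jan – 24 Sep 2019: 260 days → $79,500 × 1.95% × 260/365 = $1,104.2877
Larkpark Township, 25 Sep – 31 Dec 2019: 98 days → $79,500 × 4.1% × 98/365 = $875.1534
Total = $2,029.7548

$2,029.75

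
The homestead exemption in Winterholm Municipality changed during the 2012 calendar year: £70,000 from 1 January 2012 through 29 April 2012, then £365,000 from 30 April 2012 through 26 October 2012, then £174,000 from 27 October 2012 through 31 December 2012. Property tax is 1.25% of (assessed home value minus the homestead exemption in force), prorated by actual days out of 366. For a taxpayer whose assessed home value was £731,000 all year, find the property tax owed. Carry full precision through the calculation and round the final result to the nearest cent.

1 January – 29 April 2012: 120 days, exemption £70,000 → (£731,000 − £70,000) × 1.25% × 120/366 = £2,709.0164
30 April – 26 October 2012: 180 days, exemption £365,000 → (£731,000 − £365,000) × 1.25% × 180/366 = £2,250.0000
27 October – 31 December 2012: 66 days, exemption £174,000 → (£731,000 − £174,000) × 1.25% × 66/366 = £1,255.5328
Total = £6,214.5492

£6,214.55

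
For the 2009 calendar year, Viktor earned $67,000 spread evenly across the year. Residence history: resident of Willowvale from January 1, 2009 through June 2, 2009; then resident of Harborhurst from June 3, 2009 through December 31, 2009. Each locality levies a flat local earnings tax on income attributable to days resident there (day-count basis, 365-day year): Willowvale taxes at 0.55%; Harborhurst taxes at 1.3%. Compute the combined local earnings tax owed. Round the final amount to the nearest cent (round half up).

Willowvale, January 1 – June 2, 2009: 153 days → $67,000 × 0.55% × 153/365 = $154.4671
Harborhurst, June 3 – December 31, 2009: 212 days → $67,000 × 1.3% × 212/365 = $505.8959
Total = $660.3630

$660.36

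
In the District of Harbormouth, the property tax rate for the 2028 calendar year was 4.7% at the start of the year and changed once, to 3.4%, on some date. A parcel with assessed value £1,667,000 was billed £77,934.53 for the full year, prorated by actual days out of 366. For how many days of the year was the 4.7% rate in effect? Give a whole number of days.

Let d = days at the first rate; then 366 − d days at the second rate.
£1,667,000 × [4.7%·d + 3.4%·(366−d)] / 366 = £77,934.53
Solving gives d = 359, so the new rate took effect on 25 December 2028.

359 days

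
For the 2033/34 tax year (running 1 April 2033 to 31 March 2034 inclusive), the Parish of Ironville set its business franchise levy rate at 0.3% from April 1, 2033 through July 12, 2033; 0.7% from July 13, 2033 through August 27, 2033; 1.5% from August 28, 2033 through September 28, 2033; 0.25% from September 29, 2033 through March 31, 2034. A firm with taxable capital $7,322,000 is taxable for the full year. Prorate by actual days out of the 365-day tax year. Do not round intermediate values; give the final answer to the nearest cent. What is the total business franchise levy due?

$31,514.69

April 1 – July 12, 2033: 103 days at 0.3% → $7,322,000 × 0.3% × 103/365 = $6,198.6247
July 13 – August 27, 2033: 46 days at 0.7% → $7,322,000 × 0.7% × 46/365 = $6,459.4082
August 28 – September 28, 2033: 32 days at 1.5% → $7,322,000 × 1.5% × 32/365 = $9,628.9315
September 29, 2033 – March 31, 2034: 184 days at 0.25% → $7,322,000 × 0.25% × 184/365 = $9,227.7260
Total = $31,514.6904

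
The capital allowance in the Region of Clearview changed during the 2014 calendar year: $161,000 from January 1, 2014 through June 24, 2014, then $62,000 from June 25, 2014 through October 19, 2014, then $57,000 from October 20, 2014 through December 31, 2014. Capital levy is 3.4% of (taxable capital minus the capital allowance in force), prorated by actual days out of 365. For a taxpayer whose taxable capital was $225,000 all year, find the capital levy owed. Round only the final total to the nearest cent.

$3,962.16

January 1 – June 24, 2014: 175 days, exemption $161,000 → ($225,000 − $161,000) × 3.4% × 175/365 = $1,043.2877
June 25 – October 19, 2014: 117 days, exemption $62,000 → ($225,000 − $62,000) × 3.4% × 117/365 = $1,776.4767
October 20 – December 31, 2014: 73 days, exemption $57,000 → ($225,000 − $57,000) × 3.4% × 73/365 = $1,142.4000
Total = $3,962.1644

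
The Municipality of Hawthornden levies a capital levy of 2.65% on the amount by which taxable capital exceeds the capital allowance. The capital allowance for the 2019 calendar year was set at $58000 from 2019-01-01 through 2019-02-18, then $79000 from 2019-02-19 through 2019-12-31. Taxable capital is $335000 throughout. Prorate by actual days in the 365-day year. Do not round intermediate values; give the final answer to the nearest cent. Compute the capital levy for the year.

$6858.71

2019-01-01 to 2019-02-18: 49 days, exemption $58000 → ($335000 − $58000) × 2.65% × 49/365 = $985.4370
2019-02-19 to 2019-12-31: 316 days, exemption $79000 → ($335000 − $79000) × 2.65% × 316/365 = $5873.2712
Total = $6858.7082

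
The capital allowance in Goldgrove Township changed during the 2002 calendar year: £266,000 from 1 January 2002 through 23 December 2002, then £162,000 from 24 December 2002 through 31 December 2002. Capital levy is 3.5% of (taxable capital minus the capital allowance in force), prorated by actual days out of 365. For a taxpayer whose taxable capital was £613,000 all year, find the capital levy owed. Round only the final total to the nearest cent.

1 January – 23 December 2002: 357 days, exemption £266,000 → (£613,000 − £266,000) × 3.5% × 357/365 = £11,878.8082
24 December – 31 December 2002: 8 days, exemption £162,000 → (£613,000 − £162,000) × 3.5% × 8/365 = £345.9726
Total = £12,224.7808

£12,224.78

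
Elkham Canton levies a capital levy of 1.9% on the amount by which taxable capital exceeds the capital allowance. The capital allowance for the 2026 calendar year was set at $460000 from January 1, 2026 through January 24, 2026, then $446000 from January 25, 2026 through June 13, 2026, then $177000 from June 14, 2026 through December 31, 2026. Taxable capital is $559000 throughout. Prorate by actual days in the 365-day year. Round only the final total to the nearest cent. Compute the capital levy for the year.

January 1 – January 24, 2026: 24 days, exemption $460000 → ($559000 − $460000) × 1.9% × 24/365 = $123.6822
January 25 – June 13, 2026: 140 days, exemption $446000 → ($559000 − $446000) × 1.9% × 140/365 = $823.5068
June 14 – December 31, 2026: 201 days, exemption $177000 → ($559000 − $177000) × 1.9% × 201/365 = $3996.8712
Total = $4944.0603

$4944.06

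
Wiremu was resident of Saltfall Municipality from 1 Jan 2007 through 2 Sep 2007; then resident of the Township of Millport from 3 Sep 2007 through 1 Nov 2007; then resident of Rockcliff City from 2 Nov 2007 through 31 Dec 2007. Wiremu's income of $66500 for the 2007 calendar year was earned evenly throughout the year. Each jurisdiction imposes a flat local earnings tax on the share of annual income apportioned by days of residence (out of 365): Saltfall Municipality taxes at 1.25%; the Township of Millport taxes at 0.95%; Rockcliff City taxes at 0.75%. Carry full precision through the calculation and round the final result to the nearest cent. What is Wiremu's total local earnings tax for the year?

Saltfall Municipality, 1 Jan – 2 Sep 2007: 245 days → $66500 × 1.25% × 245/365 = $557.9623
The Township of Millport, 3 Sep – 1 Nov 2007: 60 days → $66500 × 0.95% × 60/365 = $103.8493
Rockcliff City, 2 Nov – 31 Dec 2007: 60 days → $66500 × 0.75% × 60/365 = $81.9863
Total = $743.7979

$743.80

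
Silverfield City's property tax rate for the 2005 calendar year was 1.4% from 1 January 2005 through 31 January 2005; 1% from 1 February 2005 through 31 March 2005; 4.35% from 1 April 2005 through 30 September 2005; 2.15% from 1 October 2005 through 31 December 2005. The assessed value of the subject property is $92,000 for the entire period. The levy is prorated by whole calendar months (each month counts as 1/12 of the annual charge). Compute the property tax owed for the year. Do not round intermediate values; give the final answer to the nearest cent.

$2,756.17

1 January – 31 January 2005: 1 month at 1.4% → $92,000 × 1.4% × 1/12 = $107.3333
1 February – 31 March 2005: 2 months at 1% → $92,000 × 1% × 2/12 = $153.3333
1 April – 30 September 2005: 6 months at 4.35% → $92,000 × 4.35% × 6/12 = $2,001.0000
1 October – 31 December 2005: 3 months at 2.15% → $92,000 × 2.15% × 3/12 = $494.5000
Total = $2,756.1667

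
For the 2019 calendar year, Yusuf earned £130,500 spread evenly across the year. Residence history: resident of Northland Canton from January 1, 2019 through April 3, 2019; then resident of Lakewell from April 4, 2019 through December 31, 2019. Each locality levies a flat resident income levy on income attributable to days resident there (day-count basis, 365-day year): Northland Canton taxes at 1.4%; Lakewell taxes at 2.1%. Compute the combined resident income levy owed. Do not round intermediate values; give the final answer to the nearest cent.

Northland Canton, January 1 – April 3, 2019: 93 days → £130,500 × 1.4% × 93/365 = £465.5096
Lakewell, April 4 – December 31, 2019: 272 days → £130,500 × 2.1% × 272/365 = £2,042.2356
Total = £2,507.7452

£2,507.75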